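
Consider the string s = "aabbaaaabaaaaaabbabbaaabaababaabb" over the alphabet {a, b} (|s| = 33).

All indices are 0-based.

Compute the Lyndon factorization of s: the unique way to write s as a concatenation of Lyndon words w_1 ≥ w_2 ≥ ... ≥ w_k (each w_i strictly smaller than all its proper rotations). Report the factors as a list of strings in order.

["aabb", "aaaab", "aaaaaabbabbaaabaababaabb"]

emit factor 1: 'aabb' (i=0, period=4)
emit factor 2: 'aaaab' (i=4, period=5)
emit factor 3: 'aaaaaabbabbaaabaababaabb' (i=9, period=24)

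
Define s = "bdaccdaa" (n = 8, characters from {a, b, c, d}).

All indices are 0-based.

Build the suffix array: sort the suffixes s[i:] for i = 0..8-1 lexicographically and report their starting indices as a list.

[7, 6, 2, 0, 3, 4, 5, 1]

rank→(start, suffix):
  0 → (7, 'a')
  1 → (6, 'aa')
  2 → (2, 'accdaa')
  3 → (0, 'bdaccdaa')
  4 → (3, 'ccdaa')
  5 → (4, 'cdaa')
  6 → (5, 'daa')
  7 → (1, 'daccdaa')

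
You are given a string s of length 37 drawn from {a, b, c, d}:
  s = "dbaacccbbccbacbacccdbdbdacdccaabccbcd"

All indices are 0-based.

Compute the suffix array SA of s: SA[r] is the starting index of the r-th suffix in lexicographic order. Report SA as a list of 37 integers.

rank | idx | suffix
   0 |  29 | aabccbcd
   1 |   2 | aacccbbccbacbacccdbdbdacdccaabccbcd
   2 |  30 | abccbcd
   3 |  12 | acbacccdbdbdacdccaabccbcd
   4 |   3 | acccbbccbacbacccdbdbdacdccaabccbcd
   5 |  15 | acccdbdbdacdccaabccbcd
   6 |  24 | acdccaabccbcd
   7 |   1 | baacccbbccbacbacccdbdbdacdccaabccbcd
   8 |  11 | bacbacccdbdbdacdccaabccbcd
   9 |  14 | bacccdbdbdacdccaabccbcd
  10 |   7 | bbccbacbacccdbdbdacdccaabccbcd
  11 |   8 | bccbacbacccdbdbdacdccaabccbcd
  12 |  31 | bccbcd
  13 |  34 | bcd
  14 |  22 | bdacdccaabccbcd
  15 |  20 | bdbdacdccaabccbcd
  16 |  28 | caabccbcd
  17 |  10 | cbacbacccdbdbdacdccaabccbcd
  18 |  13 | cbacccdbdbdacdccaabccbcd
  19 |   6 | cbbccbacbacccdbdbdacdccaabccbcd
  20 |  33 | cbcd
  21 |  27 | ccaabccbcd
  22 |   9 | ccbacbacccdbdbdacdccaabccbcd
  23 |   5 | ccbbccbacbacccdbdbdacdccaabccbcd
  24 |  32 | ccbcd
  25 |   4 | cccbbccbacbacccdbdbdacdccaabccbcd
  26 |  16 | cccdbdbdacdccaabccbcd
  27 |  17 | ccdbdbdacdccaabccbcd
  28 |  35 | cd
  29 |  18 | cdbdbdacdccaabccbcd
  30 |  25 | cdccaabccbcd
  31 |  36 | d
  32 |  23 | dacdccaabccbcd
  33 |   0 | dbaacccbbccbacbacccdbdbdacdccaabccbcd
  34 |  21 | dbdacdccaabccbcd
  35 |  19 | dbdbdacdccaabccbcd
  36 |  26 | dccaabccbcd

[29, 2, 30, 12, 3, 15, 24, 1, 11, 14, 7, 8, 31, 34, 22, 20, 28, 10, 13, 6, 33, 27, 9, 5, 32, 4, 16, 17, 35, 18, 25, 36, 23, 0, 21, 19, 26]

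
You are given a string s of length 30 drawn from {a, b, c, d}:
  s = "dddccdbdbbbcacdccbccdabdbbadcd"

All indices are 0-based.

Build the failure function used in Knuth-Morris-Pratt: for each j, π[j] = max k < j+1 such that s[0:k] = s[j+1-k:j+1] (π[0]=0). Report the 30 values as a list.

π[0] = 0
j=1 s[j]='d': π[1]=1 (border 'd')
j=2 s[j]='d': π[2]=2 (border 'dd')
j=3 s[j]='c': k: 2→1→0; π[3]=0 (border '')
j=4 s[j]='c': π[4]=0 (border '')
j=5 s[j]='d': π[5]=1 (border 'd')
j=6 s[j]='b': k: 1→0; π[6]=0 (border '')
j=7 s[j]='d': π[7]=1 (border 'd')
j=8 s[j]='b': k: 1→0; π[8]=0 (border '')
j=9 s[j]='b': π[9]=0 (border '')
j=10 s[j]='b': π[10]=0 (border '')
j=11 s[j]='c': π[11]=0 (border '')
j=12 s[j]='a': π[12]=0 (border '')
j=13 s[j]='c': π[13]=0 (border '')
j=14 s[j]='d': π[14]=1 (border 'd')
j=15 s[j]='c': k: 1→0; π[15]=0 (border '')
j=16 s[j]='c': π[16]=0 (border '')
j=17 s[j]='b': π[17]=0 (border '')
j=18 s[j]='c': π[18]=0 (border '')
j=19 s[j]='c': π[19]=0 (border '')
j=20 s[j]='d': π[20]=1 (border 'd')
j=21 s[j]='a': k: 1→0; π[21]=0 (border '')
j=22 s[j]='b': π[22]=0 (border '')
j=23 s[j]='d': π[23]=1 (border 'd')
j=24 s[j]='b': k: 1→0; π[24]=0 (border '')
j=25 s[j]='b': π[25]=0 (border '')
j=26 s[j]='a': π[26]=0 (border '')
j=27 s[j]='d': π[27]=1 (border 'd')
j=28 s[j]='c': k: 1→0; π[28]=0 (border '')
j=29 s[j]='d': π[29]=1 (border 'd')

[0, 1, 2, 0, 0, 1, 0, 1, 0, 0, 0, 0, 0, 0, 1, 0, 0, 0, 0, 0, 1, 0, 0, 1, 0, 0, 0, 1, 0, 1]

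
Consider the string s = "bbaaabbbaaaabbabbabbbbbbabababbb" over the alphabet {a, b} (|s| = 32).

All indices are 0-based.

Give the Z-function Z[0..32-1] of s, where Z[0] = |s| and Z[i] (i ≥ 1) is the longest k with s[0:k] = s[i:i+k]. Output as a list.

[32, 1, 0, 0, 0, 2, 5, 1, 0, 0, 0, 0, 3, 1, 0, 3, 1, 0, 2, 2, 2, 2, 3, 1, 0, 1, 0, 1, 0, 2, 2, 1]

Z[0]=32
i=1: i≥r, start 0; Z[1]=1 grow→box=[1,2)
i=2: i≥r, start 0; Z[2]=0
i=3: i≥r, start 0; Z[3]=0
i=4: i≥r, start 0; Z[4]=0
i=5: i≥r, start 0; Z[5]=2 grow→box=[5,7)
i=6: min(r-i=1, Z[1]=1)=1; Z[6]=5 grow→box=[6,11)
i=7: min(r-i=4, Z[1]=1)=1; Z[7]=1
i=8: min(r-i=3, Z[2]=0)=0; Z[8]=0
i=9: min(r-i=2, Z[3]=0)=0; Z[9]=0
i=10: min(r-i=1, Z[4]=0)=0; Z[10]=0
i=11: i≥r, start 0; Z[11]=0
i=12: i≥r, start 0; Z[12]=3 grow→box=[12,15)
i=13: min(r-i=2, Z[1]=1)=1; Z[13]=1
i=14: min(r-i=1, Z[2]=0)=0; Z[14]=0
i=15: i≥r, start 0; Z[15]=3 grow→box=[15,18)
i=16: min(r-i=2, Z[1]=1)=1; Z[16]=1
i=17: min(r-i=1, Z[2]=0)=0; Z[17]=0
i=18: i≥r, start 0; Z[18]=2 grow→box=[18,20)
i=19: min(r-i=1, Z[1]=1)=1; Z[19]=2 grow→box=[19,21)
i=20: min(r-i=1, Z[1]=1)=1; Z[20]=2 grow→box=[20,22)
i=21: min(r-i=1, Z[1]=1)=1; Z[21]=2 grow→box=[21,23)
i=22: min(r-i=1, Z[1]=1)=1; Z[22]=3 grow→box=[22,25)
i=23: min(r-i=2, Z[1]=1)=1; Z[23]=1
i=24: min(r-i=1, Z[2]=0)=0; Z[24]=0
i=25: i≥r, start 0; Z[25]=1 grow→box=[25,26)
i=26: i≥r, start 0; Z[26]=0
i=27: i≥r, start 0; Z[27]=1 grow→box=[27,28)
i=28: i≥r, start 0; Z[28]=0
i=29: i≥r, start 0; Z[29]=2 grow→box=[29,31)
i=30: min(r-i=1, Z[1]=1)=1; Z[30]=2 grow→box=[30,32)
i=31: min(r-i=1, Z[1]=1)=1; Z[31]=1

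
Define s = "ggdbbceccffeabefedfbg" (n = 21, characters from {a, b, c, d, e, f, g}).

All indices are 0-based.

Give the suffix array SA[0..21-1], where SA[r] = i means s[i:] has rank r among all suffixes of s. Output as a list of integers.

rank | idx | suffix
   0 |  12 | abefedfbg
   1 |   3 | bbceccffeabefedfbg
   2 |   4 | bceccffeabefedfbg
   3 |  13 | befedfbg
   4 |  19 | bg
   5 |   7 | ccffeabefedfbg
   6 |   5 | ceccffeabefedfbg
   7 |   8 | cffeabefedfbg
   8 |   2 | dbbceccffeabefedfbg
   9 |  17 | dfbg
  10 |  11 | eabefedfbg
  11 |   6 | eccffeabefedfbg
  12 |  16 | edfbg
  13 |  14 | efedfbg
  14 |  18 | fbg
  15 |  10 | feabefedfbg
  16 |  15 | fedfbg
  17 |   9 | ffeabefedfbg
  18 |  20 | g
  19 |   1 | gdbbceccffeabefedfbg
  20 |   0 | ggdbbceccffeabefedfbg

[12, 3, 4, 13, 19, 7, 5, 8, 2, 17, 11, 6, 16, 14, 18, 10, 15, 9, 20, 1, 0]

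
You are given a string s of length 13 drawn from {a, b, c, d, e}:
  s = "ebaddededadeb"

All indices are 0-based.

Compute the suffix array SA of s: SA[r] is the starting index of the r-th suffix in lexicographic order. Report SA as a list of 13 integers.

rank→(start, suffix):
  0 → (2, 'addededadeb')
  1 → (9, 'adeb')
  2 → (12, 'b')
  3 → (1, 'baddededadeb')
  4 → (8, 'dadeb')
  5 → (3, 'ddededadeb')
  6 → (10, 'deb')
  7 → (6, 'dedadeb')
  8 → (4, 'dededadeb')
  9 → (11, 'eb')
  10 → (0, 'ebaddededadeb')
  11 → (7, 'edadeb')
  12 → (5, 'ededadeb')

[2, 9, 12, 1, 8, 3, 10, 6, 4, 11, 0, 7, 5]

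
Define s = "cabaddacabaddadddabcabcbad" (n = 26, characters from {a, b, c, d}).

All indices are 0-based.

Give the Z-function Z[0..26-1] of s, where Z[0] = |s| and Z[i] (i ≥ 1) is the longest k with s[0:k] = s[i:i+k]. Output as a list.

Z[0]=26
i=1: outside box; Z[1]=0
i=2: outside box; Z[2]=0
i=3: outside box; Z[3]=0
i=4: outside box; Z[4]=0
i=5: outside box; Z[5]=0
i=6: outside box; Z[6]=0
i=7: outside box; Z[7]=7 scan→box=[7,14)
i=8: min(r-i=6, Z[1]=0)=0; Z[8]=0
i=9: min(r-i=5, Z[2]=0)=0; Z[9]=0
i=10: min(r-i=4, Z[3]=0)=0; Z[10]=0
i=11: min(r-i=3, Z[4]=0)=0; Z[11]=0
i=12: min(r-i=2, Z[5]=0)=0; Z[12]=0
i=13: min(r-i=1, Z[6]=0)=0; Z[13]=0
i=14: outside box; Z[14]=0
i=15: outside box; Z[15]=0
i=16: outside box; Z[16]=0
i=17: outside box; Z[17]=0
i=18: outside box; Z[18]=0
i=19: outside box; Z[19]=3 scan→box=[19,22)
i=20: min(r-i=2, Z[1]=0)=0; Z[20]=0
i=21: min(r-i=1, Z[2]=0)=0; Z[21]=0
i=22: outside box; Z[22]=1 scan→box=[22,23)
i=23: outside box; Z[23]=0
i=24: outside box; Z[24]=0
i=25: outside box; Z[25]=0

[26, 0, 0, 0, 0, 0, 0, 7, 0, 0, 0, 0, 0, 0, 0, 0, 0, 0, 0, 3, 0, 0, 1, 0, 0, 0]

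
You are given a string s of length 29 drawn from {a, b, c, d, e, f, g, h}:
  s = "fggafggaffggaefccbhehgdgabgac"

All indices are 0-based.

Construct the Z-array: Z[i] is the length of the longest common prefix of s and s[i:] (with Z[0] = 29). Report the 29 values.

Z[0]=29
i=1: i≥r, start 0; Z[1]=0
i=2: i≥r, start 0; Z[2]=0
i=3: i≥r, start 0; Z[3]=0
i=4: i≥r, start 0; Z[4]=5 scan→box=[4,9)
i=5: min(r-i=4, Z[1]=0)=0; Z[5]=0
i=6: min(r-i=3, Z[2]=0)=0; Z[6]=0
i=7: min(r-i=2, Z[3]=0)=0; Z[7]=0
i=8: min(r-i=1, Z[4]=5)=1; Z[8]=1
i=9: i≥r, start 0; Z[9]=4 scan→box=[9,13)
i=10: min(r-i=3, Z[1]=0)=0; Z[10]=0
i=11: min(r-i=2, Z[2]=0)=0; Z[11]=0
i=12: min(r-i=1, Z[3]=0)=0; Z[12]=0
i=13: i≥r, start 0; Z[13]=0
i=14: i≥r, start 0; Z[14]=1 scan→box=[14,15)
i=15: i≥r, start 0; Z[15]=0
i=16: i≥r, start 0; Z[16]=0
i=17: i≥r, start 0; Z[17]=0
i=18: i≥r, start 0; Z[18]=0
i=19: i≥r, start 0; Z[19]=0
i=20: i≥r, start 0; Z[20]=0
i=21: i≥r, start 0; Z[21]=0
i=22: i≥r, start 0; Z[22]=0
i=23: i≥r, start 0; Z[23]=0
i=24: i≥r, start 0; Z[24]=0
i=25: i≥r, start 0; Z[25]=0
i=26: i≥r, start 0; Z[26]=0
i=27: i≥r, start 0; Z[27]=0
i=28: i≥r, start 0; Z[28]=0

[29, 0, 0, 0, 5, 0, 0, 0, 1, 4, 0, 0, 0, 0, 1, 0, 0, 0, 0, 0, 0, 0, 0, 0, 0, 0, 0, 0, 0]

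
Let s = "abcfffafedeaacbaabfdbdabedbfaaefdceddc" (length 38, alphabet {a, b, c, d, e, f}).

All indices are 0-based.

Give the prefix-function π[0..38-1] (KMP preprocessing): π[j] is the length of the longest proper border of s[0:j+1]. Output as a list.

[0, 0, 0, 0, 0, 0, 1, 0, 0, 0, 0, 1, 1, 0, 0, 1, 1, 2, 0, 0, 0, 0, 1, 2, 0, 0, 0, 0, 1, 1, 0, 0, 0, 0, 0, 0, 0, 0]

π[0] = 0
j=1 s[j]='b': π[1]=0 (border '')
j=2 s[j]='c': π[2]=0 (border '')
j=3 s[j]='f': π[3]=0 (border '')
j=4 s[j]='f': π[4]=0 (border '')
j=5 s[j]='f': π[5]=0 (border '')
j=6 s[j]='a': π[6]=1 (border 'a')
j=7 s[j]='f': k: 1→0; π[7]=0 (border '')
j=8 s[j]='e': π[8]=0 (border '')
j=9 s[j]='d': π[9]=0 (border '')
j=10 s[j]='e': π[10]=0 (border '')
j=11 s[j]='a': π[11]=1 (border 'a')
j=12 s[j]='a': k: 1→0; π[12]=1 (border 'a')
j=13 s[j]='c': k: 1→0; π[13]=0 (border '')
j=14 s[j]='b': π[14]=0 (border '')
j=15 s[j]='a': π[15]=1 (border 'a')
j=16 s[j]='a': k: 1→0; π[16]=1 (border 'a')
j=17 s[j]='b': π[17]=2 (border 'ab')
j=18 s[j]='f': k: 2→0; π[18]=0 (border '')
j=19 s[j]='d': π[19]=0 (border '')
j=20 s[j]='b': π[20]=0 (border '')
j=21 s[j]='d': π[21]=0 (border '')
j=22 s[j]='a': π[22]=1 (border 'a')
j=23 s[j]='b': π[23]=2 (border 'ab')
j=24 s[j]='e': k: 2→0; π[24]=0 (border '')
j=25 s[j]='d': π[25]=0 (border '')
j=26 s[j]='b': π[26]=0 (border '')
j=27 s[j]='f': π[27]=0 (border '')
j=28 s[j]='a': π[28]=1 (border 'a')
j=29 s[j]='a': k: 1→0; π[29]=1 (border 'a')
j=30 s[j]='e': k: 1→0; π[30]=0 (border '')
j=31 s[j]='f': π[31]=0 (border '')
j=32 s[j]='d': π[32]=0 (border '')
j=33 s[j]='c': π[33]=0 (border '')
j=34 s[j]='e': π[34]=0 (border '')
j=35 s[j]='d': π[35]=0 (border '')
j=36 s[j]='d': π[36]=0 (border '')
j=37 s[j]='c': π[37]=0 (border '')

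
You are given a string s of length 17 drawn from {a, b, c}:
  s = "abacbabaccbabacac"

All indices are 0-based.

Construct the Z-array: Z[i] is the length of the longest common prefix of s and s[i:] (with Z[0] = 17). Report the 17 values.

[17, 0, 1, 0, 0, 4, 0, 1, 0, 0, 0, 4, 0, 1, 0, 1, 0]

Z[0]=17
i=1: outside box; Z[1]=0
i=2: outside box; Z[2]=1 scan→box=[2,3)
i=3: outside box; Z[3]=0
i=4: outside box; Z[4]=0
i=5: outside box; Z[5]=4 scan→box=[5,9)
i=6: min(r-i=3, Z[1]=0)=0; Z[6]=0
i=7: min(r-i=2, Z[2]=1)=1; Z[7]=1
i=8: min(r-i=1, Z[3]=0)=0; Z[8]=0
i=9: outside box; Z[9]=0
i=10: outside box; Z[10]=0
i=11: outside box; Z[11]=4 scan→box=[11,15)
i=12: min(r-i=3, Z[1]=0)=0; Z[12]=0
i=13: min(r-i=2, Z[2]=1)=1; Z[13]=1
i=14: min(r-i=1, Z[3]=0)=0; Z[14]=0
i=15: outside box; Z[15]=1 scan→box=[15,16)
i=16: outside box; Z[16]=0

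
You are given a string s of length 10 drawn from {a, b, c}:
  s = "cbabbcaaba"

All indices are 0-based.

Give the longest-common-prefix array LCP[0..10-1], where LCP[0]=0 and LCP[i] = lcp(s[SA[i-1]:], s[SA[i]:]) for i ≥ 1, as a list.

[0, 1, 1, 2, 0, 2, 1, 1, 0, 1]

sorted suffixes:
  #0 SA[0]=9  'a'
  #1 SA[1]=6  'aaba'
  #2 SA[2]=7  'aba'
  #3 SA[3]=2  'abbcaaba'
  #4 SA[4]=8  'ba'
  #5 SA[5]=1  'babbcaaba'
  #6 SA[6]=3  'bbcaaba'
  #7 SA[7]=4  'bcaaba'
  #8 SA[8]=5  'caaba'
  #9 SA[9]=0  'cbabbcaaba'

SA = [9, 6, 7, 2, 8, 1, 3, 4, 5, 0]
i: (SA[i-1],SA[i]) lcp shared
  1: (9,6) 1 'a'
  2: (6,7) 1 'a'
  3: (7,2) 2 'ab'
  4: (2,8) 0 ''
  5: (8,1) 2 'ba'
  6: (1,3) 1 'b'
  7: (3,4) 1 'b'
  8: (4,5) 0 ''
  9: (5,0) 1 'c'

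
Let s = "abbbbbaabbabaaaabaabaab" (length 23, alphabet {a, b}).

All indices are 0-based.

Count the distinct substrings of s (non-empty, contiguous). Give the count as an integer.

215

rank→(start, suffix):
  0 → (12, 'aaaabaabaab')
  1 → (13, 'aaabaabaab')
  2 → (20, 'aab')
  3 → (17, 'aabaab')
  4 → (14, 'aabaabaab')
  5 → (6, 'aabbabaaaabaabaab')
  6 → (21, 'ab')
  7 → (10, 'abaaaabaabaab')
  8 → (18, 'abaab')
  9 → (15, 'abaabaab')
  10 → (7, 'abbabaaaabaabaab')
  11 → (0, 'abbbbbaabbabaaaabaabaab')
  12 → (22, 'b')
  13 → (11, 'baaaabaabaab')
  14 → (19, 'baab')
  15 → (16, 'baabaab')
  16 → (5, 'baabbabaaaabaabaab')
  17 → (9, 'babaaaabaabaab')
  18 → (4, 'bbaabbabaaaabaabaab')
  19 → (8, 'bbabaaaabaabaab')
  20 → (3, 'bbbaabbabaaaabaabaab')
  21 → (2, 'bbbbaabbabaaaabaabaab')
  22 → (1, 'bbbbbaabbabaaaabaabaab')

SA = [12, 13, 20, 17, 14, 6, 21, 10, 18, 15, 7, 0, 22, 11, 19, 16, 5, 9, 4, 8, 3, 2, 1]
i: (SA[i-1],SA[i]) lcp shared
  1: (12,13) 3 'aaa'
  2: (13,20) 2 'aa'
  3: (20,17) 3 'aab'
  4: (17,14) 6 'aabaab'
  5: (14,6) 3 'aab'
  6: (6,21) 1 'a'
  7: (21,10) 2 'ab'
  8: (10,18) 4 'abaa'
  9: (18,15) 5 'abaab'
  10: (15,7) 2 'ab'
  11: (7,0) 3 'abb'
  12: (0,22) 0 ''
  13: (22,11) 1 'b'
  14: (11,19) 3 'baa'
  15: (19,16) 4 'baab'
  16: (16,5) 4 'baab'
  17: (5,9) 2 'ba'
  18: (9,4) 1 'b'
  19: (4,8) 3 'bba'
  20: (8,3) 2 'bb'
  21: (3,2) 3 'bbb'
  22: (2,1) 4 'bbbb'

n(n+1)/2 = 23·24/2 = 276
Σ LCP = 0 + 3 + 2 + 3 + 6 + 3 + 1 + 2 + 4 + 5 + 2 + 3 + 0 + 1 + 3 + 4 + 4 + 2 + 1 + 3 + 2 + 3 + 4 = 61
distinct = 276 − 61 = 215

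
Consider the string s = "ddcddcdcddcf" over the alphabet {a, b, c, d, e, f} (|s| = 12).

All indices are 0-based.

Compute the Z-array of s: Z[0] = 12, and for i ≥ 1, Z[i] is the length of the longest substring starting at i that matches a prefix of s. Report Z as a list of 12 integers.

Z[0]=12
i=1: i≥r, start 0; Z[1]=1 scan→box=[1,2)
i=2: i≥r, start 0; Z[2]=0
i=3: i≥r, start 0; Z[3]=4 scan→box=[3,7)
i=4: min(r-i=3, Z[1]=1)=1; Z[4]=1
i=5: min(r-i=2, Z[2]=0)=0; Z[5]=0
i=6: min(r-i=1, Z[3]=4)=1; Z[6]=1
i=7: i≥r, start 0; Z[7]=0
i=8: i≥r, start 0; Z[8]=3 scan→box=[8,11)
i=9: min(r-i=2, Z[1]=1)=1; Z[9]=1
i=10: min(r-i=1, Z[2]=0)=0; Z[10]=0
i=11: i≥r, start 0; Z[11]=0

[12, 1, 0, 4, 1, 0, 1, 0, 3, 1, 0, 0]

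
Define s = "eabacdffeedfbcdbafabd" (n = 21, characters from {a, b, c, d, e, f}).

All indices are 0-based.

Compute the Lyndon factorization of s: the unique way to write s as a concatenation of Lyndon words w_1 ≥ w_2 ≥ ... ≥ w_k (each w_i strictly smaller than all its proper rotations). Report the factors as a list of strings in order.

["e", "abacdffeedfbcdbafabd"]

emit factor 1: 'e' (i=0, period=1)
emit factor 2: 'abacdffeedfbcdbafabd' (i=1, period=20)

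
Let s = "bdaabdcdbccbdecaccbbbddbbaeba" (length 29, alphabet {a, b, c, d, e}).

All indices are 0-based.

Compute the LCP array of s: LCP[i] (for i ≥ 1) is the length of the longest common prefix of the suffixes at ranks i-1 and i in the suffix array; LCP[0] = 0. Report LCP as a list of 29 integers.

rank | idx | suffix
   0 |  28 | a
   1 |   2 | aabdcdbccbdecaccbbbddbbaeba
   2 |   3 | abdcdbccbdecaccbbbddbbaeba
   3 |  15 | accbbbddbbaeba
   4 |  25 | aeba
   5 |  27 | ba
   6 |  24 | baeba
   7 |  23 | bbaeba
   8 |  18 | bbbddbbaeba
   9 |  19 | bbddbbaeba
  10 |   8 | bccbdecaccbbbddbbaeba
  11 |   0 | bdaabdcdbccbdecaccbbbddbbaeba
  12 |   4 | bdcdbccbdecaccbbbddbbaeba
  13 |  20 | bddbbaeba
  14 |  11 | bdecaccbbbddbbaeba
  15 |  14 | caccbbbddbbaeba
  16 |  17 | cbbbddbbaeba
  17 |  10 | cbdecaccbbbddbbaeba
  18 |  16 | ccbbbddbbaeba
  19 |   9 | ccbdecaccbbbddbbaeba
  20 |   6 | cdbccbdecaccbbbddbbaeba
  21 |   1 | daabdcdbccbdecaccbbbddbbaeba
  22 |  22 | dbbaeba
  23 |   7 | dbccbdecaccbbbddbbaeba
  24 |   5 | dcdbccbdecaccbbbddbbaeba
  25 |  21 | ddbbaeba
  26 |  12 | decaccbbbddbbaeba
  27 |  26 | eba
  28 |  13 | ecaccbbbddbbaeba

SA = [28, 2, 3, 15, 25, 27, 24, 23, 18, 19, 8, 0, 4, 20, 11, 14, 17, 10, 16, 9, 6, 1, 22, 7, 5, 21, 12, 26, 13]
rank  pair      lcp
   1  s[28:],s[2:]  1  'a'
   2  s[2:],s[3:]  1  'a'
   3  s[3:],s[15:]  1  'a'
   4  s[15:],s[25:]  1  'a'
   5  s[25:],s[27:]  0  ''
   6  s[27:],s[24:]  2  'ba'
   7  s[24:],s[23:]  1  'b'
   8  s[23:],s[18:]  2  'bb'
   9  s[18:],s[19:]  2  'bb'
  10  s[19:],s[8:]  1  'b'
  11  s[8:],s[0:]  1  'b'
  12  s[0:],s[4:]  2  'bd'
  13  s[4:],s[20:]  2  'bd'
  14  s[20:],s[11:]  2  'bd'
  15  s[11:],s[14:]  0  ''
  16  s[14:],s[17:]  1  'c'
  17  s[17:],s[10:]  2  'cb'
  18  s[10:],s[16:]  1  'c'
  19  s[16:],s[9:]  3  'ccb'
  20  s[9:],s[6:]  1  'c'
  21  s[6:],s[1:]  0  ''
  22  s[1:],s[22:]  1  'd'
  23  s[22:],s[7:]  2  'db'
  24  s[7:],s[5:]  1  'd'
  25  s[5:],s[21:]  1  'd'
  26  s[21:],s[12:]  1  'd'
  27  s[12:],s[26:]  0  ''
  28  s[26:],s[13:]  1  'e'

[0, 1, 1, 1, 1, 0, 2, 1, 2, 2, 1, 1, 2, 2, 2, 0, 1, 2, 1, 3, 1, 0, 1, 2, 1, 1, 1, 0, 1]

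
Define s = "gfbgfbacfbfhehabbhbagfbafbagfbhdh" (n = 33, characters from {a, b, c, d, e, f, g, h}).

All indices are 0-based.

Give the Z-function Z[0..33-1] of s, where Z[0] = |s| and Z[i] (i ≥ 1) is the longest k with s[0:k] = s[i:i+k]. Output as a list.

Z[0]=33
i=1: outside box; Z[1]=0
i=2: outside box; Z[2]=0
i=3: outside box; Z[3]=3 grow→box=[3,6)
i=4: min(r-i=2, Z[1]=0)=0; Z[4]=0
i=5: min(r-i=1, Z[2]=0)=0; Z[5]=0
i=6: outside box; Z[6]=0
i=7: outside box; Z[7]=0
i=8: outside box; Z[8]=0
i=9: outside box; Z[9]=0
i=10: outside box; Z[10]=0
i=11: outside box; Z[11]=0
i=12: outside box; Z[12]=0
i=13: outside box; Z[13]=0
i=14: outside box; Z[14]=0
i=15: outside box; Z[15]=0
i=16: outside box; Z[16]=0
i=17: outside box; Z[17]=0
i=18: outside box; Z[18]=0
i=19: outside box; Z[19]=0
i=20: outside box; Z[20]=3 grow→box=[20,23)
i=21: min(r-i=2, Z[1]=0)=0; Z[21]=0
i=22: min(r-i=1, Z[2]=0)=0; Z[22]=0
i=23: outside box; Z[23]=0
i=24: outside box; Z[24]=0
i=25: outside box; Z[25]=0
i=26: outside box; Z[26]=0
i=27: outside box; Z[27]=3 grow→box=[27,30)
i=28: min(r-i=2, Z[1]=0)=0; Z[28]=0
i=29: min(r-i=1, Z[2]=0)=0; Z[29]=0
i=30: outside box; Z[30]=0
i=31: outside box; Z[31]=0
i=32: outside box; Z[32]=0

[33, 0, 0, 3, 0, 0, 0, 0, 0, 0, 0, 0, 0, 0, 0, 0, 0, 0, 0, 0, 3, 0, 0, 0, 0, 0, 0, 3, 0, 0, 0, 0, 0]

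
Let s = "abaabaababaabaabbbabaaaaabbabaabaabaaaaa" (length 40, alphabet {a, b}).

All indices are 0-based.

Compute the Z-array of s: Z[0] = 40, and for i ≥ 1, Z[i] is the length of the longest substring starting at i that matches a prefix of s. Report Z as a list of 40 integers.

[40, 0, 1, 6, 0, 1, 3, 0, 8, 0, 1, 5, 0, 1, 2, 0, 0, 0, 4, 0, 1, 1, 1, 1, 2, 0, 0, 9, 0, 1, 7, 0, 1, 4, 0, 1, 1, 1, 1, 1]

Z[0]=40
i=1: outside box; Z[1]=0
i=2: outside box; Z[2]=1 grow→box=[2,3)
i=3: outside box; Z[3]=6 grow→box=[3,9)
i=4: min(r-i=5, Z[1]=0)=0; Z[4]=0
i=5: min(r-i=4, Z[2]=1)=1; Z[5]=1
i=6: min(r-i=3, Z[3]=6)=3; Z[6]=3
i=7: min(r-i=2, Z[4]=0)=0; Z[7]=0
i=8: min(r-i=1, Z[5]=1)=1; Z[8]=8 grow→box=[8,16)
i=9: min(r-i=7, Z[1]=0)=0; Z[9]=0
i=10: min(r-i=6, Z[2]=1)=1; Z[10]=1
i=11: min(r-i=5, Z[3]=6)=5; Z[11]=5
i=12: min(r-i=4, Z[4]=0)=0; Z[12]=0
i=13: min(r-i=3, Z[5]=1)=1; Z[13]=1
i=14: min(r-i=2, Z[6]=3)=2; Z[14]=2
i=15: min(r-i=1, Z[7]=0)=0; Z[15]=0
i=16: outside box; Z[16]=0
i=17: outside box; Z[17]=0
i=18: outside box; Z[18]=4 grow→box=[18,22)
i=19: min(r-i=3, Z[1]=0)=0; Z[19]=0
i=20: min(r-i=2, Z[2]=1)=1; Z[20]=1
i=21: min(r-i=1, Z[3]=6)=1; Z[21]=1
i=22: outside box; Z[22]=1 grow→box=[22,23)
i=23: outside box; Z[23]=1 grow→box=[23,24)
i=24: outside box; Z[24]=2 grow→box=[24,26)
i=25: min(r-i=1, Z[1]=0)=0; Z[25]=0
i=26: outside box; Z[26]=0
i=27: outside box; Z[27]=9 grow→box=[27,36)
i=28: min(r-i=8, Z[1]=0)=0; Z[28]=0
i=29: min(r-i=7, Z[2]=1)=1; Z[29]=1
i=30: min(r-i=6, Z[3]=6)=6; Z[30]=7 grow→box=[30,37)
i=31: min(r-i=6, Z[1]=0)=0; Z[31]=0
i=32: min(r-i=5, Z[2]=1)=1; Z[32]=1
i=33: min(r-i=4, Z[3]=6)=4; Z[33]=4
i=34: min(r-i=3, Z[4]=0)=0; Z[34]=0
i=35: min(r-i=2, Z[5]=1)=1; Z[35]=1
i=36: min(r-i=1, Z[6]=3)=1; Z[36]=1
i=37: outside box; Z[37]=1 grow→box=[37,38)
i=38: outside box; Z[38]=1 grow→box=[38,39)
i=39: outside box; Z[39]=1 grow→box=[39,40)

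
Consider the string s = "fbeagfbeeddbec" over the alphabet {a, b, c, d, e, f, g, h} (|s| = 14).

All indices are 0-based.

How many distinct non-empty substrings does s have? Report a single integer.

94

sorted suffixes:
  #0 SA[0]=3  'agfbeeddbec'
  #1 SA[1]=1  'beagfbeeddbec'
  #2 SA[2]=11  'bec'
  #3 SA[3]=6  'beeddbec'
  #4 SA[4]=13  'c'
  #5 SA[5]=10  'dbec'
  #6 SA[6]=9  'ddbec'
  #7 SA[7]=2  'eagfbeeddbec'
  #8 SA[8]=12  'ec'
  #9 SA[9]=8  'eddbec'
  #10 SA[10]=7  'eeddbec'
  #11 SA[11]=0  'fbeagfbeeddbec'
  #12 SA[12]=5  'fbeeddbec'
  #13 SA[13]=4  'gfbeeddbec'

SA = [3, 1, 11, 6, 13, 10, 9, 2, 12, 8, 7, 0, 5, 4]
i: (SA[i-1],SA[i]) lcp shared
  1: (3,1) 0 ''
  2: (1,11) 2 'be'
  3: (11,6) 2 'be'
  4: (6,13) 0 ''
  5: (13,10) 0 ''
  6: (10,9) 1 'd'
  7: (9,2) 0 ''
  8: (2,12) 1 'e'
  9: (12,8) 1 'e'
  10: (8,7) 1 'e'
  11: (7,0) 0 ''
  12: (0,5) 3 'fbe'
  13: (5,4) 0 ''

n(n+1)/2 = 14·15/2 = 105
Σ LCP = 0 + 0 + 2 + 2 + 0 + 0 + 1 + 0 + 1 + 1 + 1 + 0 + 3 + 0 = 11
distinct = 105 − 11 = 94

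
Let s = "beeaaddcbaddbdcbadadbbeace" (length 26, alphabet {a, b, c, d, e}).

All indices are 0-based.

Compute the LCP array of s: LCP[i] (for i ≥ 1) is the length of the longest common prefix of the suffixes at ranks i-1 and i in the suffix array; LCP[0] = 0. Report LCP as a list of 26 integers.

rank→(start, suffix):
  0 → (3, 'aaddcbaddbdcbadadbbeace')
  1 → (23, 'ace')
  2 → (16, 'adadbbeace')
  3 → (18, 'adbbeace')
  4 → (9, 'addbdcbadadbbeace')
  5 → (4, 'addcbaddbdcbadadbbeace')
  6 → (15, 'badadbbeace')
  7 → (8, 'baddbdcbadadbbeace')
  8 → (20, 'bbeace')
  9 → (12, 'bdcbadadbbeace')
  10 → (21, 'beace')
  11 → (0, 'beeaaddcbaddbdcbadadbbeace')
  12 → (14, 'cbadadbbeace')
  13 → (7, 'cbaddbdcbadadbbeace')
  14 → (24, 'ce')
  15 → (17, 'dadbbeace')
  16 → (19, 'dbbeace')
  17 → (11, 'dbdcbadadbbeace')
  18 → (13, 'dcbadadbbeace')
  19 → (6, 'dcbaddbdcbadadbbeace')
  20 → (10, 'ddbdcbadadbbeace')
  21 → (5, 'ddcbaddbdcbadadbbeace')
  22 → (25, 'e')
  23 → (2, 'eaaddcbaddbdcbadadbbeace')
  24 → (22, 'eace')
  25 → (1, 'eeaaddcbaddbdcbadadbbeace')

SA = [3, 23, 16, 18, 9, 4, 15, 8, 20, 12, 21, 0, 14, 7, 24, 17, 19, 11, 13, 6, 10, 5, 25, 2, 22, 1]
[i] adj suffixes → lcp
  [1] 3/23 → 1 ('a')
  [2] 23/16 → 1 ('a')
  [3] 16/18 → 2 ('ad')
  [4] 18/9 → 2 ('ad')
  [5] 9/4 → 3 ('add')
  [6] 4/15 → 0 ('')
  [7] 15/8 → 3 ('bad')
  [8] 8/20 → 1 ('b')
  [9] 20/12 → 1 ('b')
  [10] 12/21 → 1 ('b')
  [11] 21/0 → 2 ('be')
  [12] 0/14 → 0 ('')
  [13] 14/7 → 4 ('cbad')
  [14] 7/24 → 1 ('c')
  [15] 24/17 → 0 ('')
  [16] 17/19 → 1 ('d')
  [17] 19/11 → 2 ('db')
  [18] 11/13 → 1 ('d')
  [19] 13/6 → 5 ('dcbad')
  [20] 6/10 → 1 ('d')
  [21] 10/5 → 2 ('dd')
  [22] 5/25 → 0 ('')
  [23] 25/2 → 1 ('e')
  [24] 2/22 → 2 ('ea')
  [25] 22/1 → 1 ('e')

[0, 1, 1, 2, 2, 3, 0, 3, 1, 1, 1, 2, 0, 4, 1, 0, 1, 2, 1, 5, 1, 2, 0, 1, 2, 1]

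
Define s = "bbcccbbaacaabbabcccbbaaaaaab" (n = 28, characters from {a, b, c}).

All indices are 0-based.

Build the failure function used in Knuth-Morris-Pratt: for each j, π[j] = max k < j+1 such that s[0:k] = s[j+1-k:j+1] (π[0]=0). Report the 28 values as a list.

[0, 1, 0, 0, 0, 1, 2, 0, 0, 0, 0, 0, 1, 2, 0, 1, 0, 0, 0, 1, 2, 0, 0, 0, 0, 0, 0, 1]

π[0] = 0
j=1 s[j]='b': π[1]=1 (border 'b')
j=2 s[j]='c': k: 1→0; π[2]=0 (border '')
j=3 s[j]='c': π[3]=0 (border '')
j=4 s[j]='c': π[4]=0 (border '')
j=5 s[j]='b': π[5]=1 (border 'b')
j=6 s[j]='b': π[6]=2 (border 'bb')
j=7 s[j]='a': k: 2→1→0; π[7]=0 (border '')
j=8 s[j]='a': π[8]=0 (border '')
j=9 s[j]='c': π[9]=0 (border '')
j=10 s[j]='a': π[10]=0 (border '')
j=11 s[j]='a': π[11]=0 (border '')
j=12 s[j]='b': π[12]=1 (border 'b')
j=13 s[j]='b': π[13]=2 (border 'bb')
j=14 s[j]='a': k: 2→1→0; π[14]=0 (border '')
j=15 s[j]='b': π[15]=1 (border 'b')
j=16 s[j]='c': k: 1→0; π[16]=0 (border '')
j=17 s[j]='c': π[17]=0 (border '')
j=18 s[j]='c': π[18]=0 (border '')
j=19 s[j]='b': π[19]=1 (border 'b')
j=20 s[j]='b': π[20]=2 (border 'bb')
j=21 s[j]='a': k: 2→1→0; π[21]=0 (border '')
j=22 s[j]='a': π[22]=0 (border '')
j=23 s[j]='a': π[23]=0 (border '')
j=24 s[j]='a': π[24]=0 (border '')
j=25 s[j]='a': π[25]=0 (border '')
j=26 s[j]='a': π[26]=0 (border '')
j=27 s[j]='b': π[27]=1 (border 'b')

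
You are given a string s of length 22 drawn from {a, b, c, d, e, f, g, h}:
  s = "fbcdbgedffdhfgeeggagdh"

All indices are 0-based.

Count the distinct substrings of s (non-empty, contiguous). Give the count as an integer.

237

sorted suffixes:
  #0 SA[0]=18  'agdh'
  #1 SA[1]=1  'bcdbgedffdhfgeeggagdh'
  #2 SA[2]=4  'bgedffdhfgeeggagdh'
  #3 SA[3]=2  'cdbgedffdhfgeeggagdh'
  #4 SA[4]=3  'dbgedffdhfgeeggagdh'
  #5 SA[5]=7  'dffdhfgeeggagdh'
  #6 SA[6]=20  'dh'
  #7 SA[7]=10  'dhfgeeggagdh'
  #8 SA[8]=6  'edffdhfgeeggagdh'
  #9 SA[9]=14  'eeggagdh'
  #10 SA[10]=15  'eggagdh'
  #11 SA[11]=0  'fbcdbgedffdhfgeeggagdh'
  #12 SA[12]=9  'fdhfgeeggagdh'
  #13 SA[13]=8  'ffdhfgeeggagdh'
  #14 SA[14]=12  'fgeeggagdh'
  #15 SA[15]=17  'gagdh'
  #16 SA[16]=19  'gdh'
  #17 SA[17]=5  'gedffdhfgeeggagdh'
  #18 SA[18]=13  'geeggagdh'
  #19 SA[19]=16  'ggagdh'
  #20 SA[20]=21  'h'
  #21 SA[21]=11  'hfgeeggagdh'

SA = [18, 1, 4, 2, 3, 7, 20, 10, 6, 14, 15, 0, 9, 8, 12, 17, 19, 5, 13, 16, 21, 11]
i: (SA[i-1],SA[i]) lcp shared
  1: (18,1) 0 ''
  2: (1,4) 1 'b'
  3: (4,2) 0 ''
  4: (2,3) 0 ''
  5: (3,7) 1 'd'
  6: (7,20) 1 'd'
  7: (20,10) 2 'dh'
  8: (10,6) 0 ''
  9: (6,14) 1 'e'
  10: (14,15) 1 'e'
  11: (15,0) 0 ''
  12: (0,9) 1 'f'
  13: (9,8) 1 'f'
  14: (8,12) 1 'f'
  15: (12,17) 0 ''
  16: (17,19) 1 'g'
  17: (19,5) 1 'g'
  18: (5,13) 2 'ge'
  19: (13,16) 1 'g'
  20: (16,21) 0 ''
  21: (21,11) 1 'h'

n(n+1)/2 = 22·23/2 = 253
Σ LCP = 0 + 0 + 1 + 0 + 0 + 1 + 1 + 2 + 0 + 1 + 1 + 0 + 1 + 1 + 1 + 0 + 1 + 1 + 2 + 1 + 0 + 1 = 16
distinct = 253 − 16 = 237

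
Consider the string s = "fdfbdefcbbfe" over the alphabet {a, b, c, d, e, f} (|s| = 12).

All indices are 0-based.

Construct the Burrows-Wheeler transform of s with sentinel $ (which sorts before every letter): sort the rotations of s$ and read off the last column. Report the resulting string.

rank  rotation       last
    0  $fdfbdefcbbfe  e
    1  bbfe$fdfbdefc  c
    2  bdefcbbfe$fdf  f
    3  bfe$fdfbdefcb  b
    4  cbbfe$fdfbdef  f
    5  defcbbfe$fdfb  b
    6  dfbdefcbbfe$f  f
    7  e$fdfbdefcbbf  f
    8  efcbbfe$fdfbd  d
    9  fbdefcbbfe$fd  d
   10  fcbbfe$fdfbde  e
   11  fdfbdefcbbfe$  $
   12  fe$fdfbdefcbb  b

ecfbfbffdde$b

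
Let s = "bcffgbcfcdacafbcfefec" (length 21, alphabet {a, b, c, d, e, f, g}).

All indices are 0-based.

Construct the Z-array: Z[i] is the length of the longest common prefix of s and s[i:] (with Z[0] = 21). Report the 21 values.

Z[0]=21
i=1: outside box; Z[1]=0
i=2: outside box; Z[2]=0
i=3: outside box; Z[3]=0
i=4: outside box; Z[4]=0
i=5: outside box; Z[5]=3 extend→box=[5,8)
i=6: min(r-i=2, Z[1]=0)=0; Z[6]=0
i=7: min(r-i=1, Z[2]=0)=0; Z[7]=0
i=8: outside box; Z[8]=0
i=9: outside box; Z[9]=0
i=10: outside box; Z[10]=0
i=11: outside box; Z[11]=0
i=12: outside box; Z[12]=0
i=13: outside box; Z[13]=0
i=14: outside box; Z[14]=3 extend→box=[14,17)
i=15: min(r-i=2, Z[1]=0)=0; Z[15]=0
i=16: min(r-i=1, Z[2]=0)=0; Z[16]=0
i=17: outside box; Z[17]=0
i=18: outside box; Z[18]=0
i=19: outside box; Z[19]=0
i=20: outside box; Z[20]=0

[21, 0, 0, 0, 0, 3, 0, 0, 0, 0, 0, 0, 0, 0, 3, 0, 0, 0, 0, 0, 0]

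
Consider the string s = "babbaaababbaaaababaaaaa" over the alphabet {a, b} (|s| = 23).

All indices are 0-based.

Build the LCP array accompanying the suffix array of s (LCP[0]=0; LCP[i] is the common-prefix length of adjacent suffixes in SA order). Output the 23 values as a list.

[0, 1, 2, 3, 4, 4, 3, 6, 2, 5, 1, 3, 4, 2, 6, 0, 5, 4, 2, 3, 7, 1, 5]

rank | idx | suffix
   0 |  22 | a
   1 |  21 | aa
   2 |  20 | aaa
   3 |  19 | aaaa
   4 |  18 | aaaaa
   5 |  11 | aaaababaaaaa
   6 |  12 | aaababaaaaa
   7 |   4 | aaababbaaaababaaaaa
   8 |  13 | aababaaaaa
   9 |   5 | aababbaaaababaaaaa
  10 |  16 | abaaaaa
  11 |  14 | ababaaaaa
  12 |   6 | ababbaaaababaaaaa
  13 |   8 | abbaaaababaaaaa
  14 |   1 | abbaaababbaaaababaaaaa
  15 |  17 | baaaaa
  16 |  10 | baaaababaaaaa
  17 |   3 | baaababbaaaababaaaaa
  18 |  15 | babaaaaa
  19 |   7 | babbaaaababaaaaa
  20 |   0 | babbaaababbaaaababaaaaa
  21 |   9 | bbaaaababaaaaa
  22 |   2 | bbaaababbaaaababaaaaa

SA = [22, 21, 20, 19, 18, 11, 12, 4, 13, 5, 16, 14, 6, 8, 1, 17, 10, 3, 15, 7, 0, 9, 2]
[i] adj suffixes → lcp
  [1] 22/21 → 1 ('a')
  [2] 21/20 → 2 ('aa')
  [3] 20/19 → 3 ('aaa')
  [4] 19/18 → 4 ('aaaa')
  [5] 18/11 → 4 ('aaaa')
  [6] 11/12 → 3 ('aaa')
  [7] 12/4 → 6 ('aaabab')
  [8] 4/13 → 2 ('aa')
  [9] 13/5 → 5 ('aabab')
  [10] 5/16 → 1 ('a')
  [11] 16/14 → 3 ('aba')
  [12] 14/6 → 4 ('abab')
  [13] 6/8 → 2 ('ab')
  [14] 8/1 → 6 ('abbaaa')
  [15] 1/17 → 0 ('')
  [16] 17/10 → 5 ('baaaa')
  [17] 10/3 → 4 ('baaa')
  [18] 3/15 → 2 ('ba')
  [19] 15/7 → 3 ('bab')
  [20] 7/0 → 7 ('babbaaa')
  [21] 0/9 → 1 ('b')
  [22] 9/2 → 5 ('bbaaa')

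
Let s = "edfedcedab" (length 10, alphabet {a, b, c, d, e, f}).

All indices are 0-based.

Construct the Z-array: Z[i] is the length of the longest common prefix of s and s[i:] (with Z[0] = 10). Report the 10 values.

Z[0]=10
i=1: i≥r, start 0; Z[1]=0
i=2: i≥r, start 0; Z[2]=0
i=3: i≥r, start 0; Z[3]=2 scan→box=[3,5)
i=4: min(r-i=1, Z[1]=0)=0; Z[4]=0
i=5: i≥r, start 0; Z[5]=0
i=6: i≥r, start 0; Z[6]=2 scan→box=[6,8)
i=7: min(r-i=1, Z[1]=0)=0; Z[7]=0
i=8: i≥r, start 0; Z[8]=0
i=9: i≥r, start 0; Z[9]=0

[10, 0, 0, 2, 0, 0, 2, 0, 0, 0]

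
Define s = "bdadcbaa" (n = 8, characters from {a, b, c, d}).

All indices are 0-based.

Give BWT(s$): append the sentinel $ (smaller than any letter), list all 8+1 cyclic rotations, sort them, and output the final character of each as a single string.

aabdc$dba

rank  rotation   last
    0  $bdadcbaa  a
    1  a$bdadcba  a
    2  aa$bdadcb  b
    3  adcbaa$bd  d
    4  baa$bdadc  c
    5  bdadcbaa$  $
    6  cbaa$bdad  d
    7  dadcbaa$b  b
    8  dcbaa$bda  a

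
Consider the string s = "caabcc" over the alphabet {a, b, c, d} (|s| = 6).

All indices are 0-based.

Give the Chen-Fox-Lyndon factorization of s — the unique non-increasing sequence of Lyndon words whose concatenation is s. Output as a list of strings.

emit factor 1: 'c' (i=0, period=1)
emit factor 2: 'aabcc' (i=1, period=5)

["c", "aabcc"]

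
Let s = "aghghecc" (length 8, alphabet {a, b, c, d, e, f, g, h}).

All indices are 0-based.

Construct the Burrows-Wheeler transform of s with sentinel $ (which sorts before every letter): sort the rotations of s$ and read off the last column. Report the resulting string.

c$cehhagg

rank  rotation   last
    0  $aghghecc  c
    1  aghghecc$  $
    2  c$aghghec  c
    3  cc$aghghe  e
    4  ecc$aghgh  h
    5  ghecc$agh  h
    6  ghghecc$a  a
    7  hecc$aghg  g
    8  hghecc$ag  g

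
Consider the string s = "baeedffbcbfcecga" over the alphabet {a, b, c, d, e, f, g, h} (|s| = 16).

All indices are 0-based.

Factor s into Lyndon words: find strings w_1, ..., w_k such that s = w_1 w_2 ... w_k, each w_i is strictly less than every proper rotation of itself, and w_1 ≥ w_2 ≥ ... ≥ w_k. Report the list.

["b", "aeedffbcbfcecg", "a"]

emit factor 1: 'b' (i=0, period=1)
emit factor 2: 'aeedffbcbfcecg' (i=1, period=14)
emit factor 3: 'a' (i=15, period=1)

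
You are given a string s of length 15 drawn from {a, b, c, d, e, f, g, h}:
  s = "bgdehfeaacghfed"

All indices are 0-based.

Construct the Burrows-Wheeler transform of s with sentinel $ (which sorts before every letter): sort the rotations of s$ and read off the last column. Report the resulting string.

rank  rotation          last
    0  $bgdehfeaacghfed  d
    1  aacghfed$bgdehfe  e
    2  acghfed$bgdehfea  a
    3  bgdehfeaacghfed$  $
    4  cghfed$bgdehfeaa  a
    5  d$bgdehfeaacghfe  e
    6  dehfeaacghfed$bg  g
    7  eaacghfed$bgdehf  f
    8  ed$bgdehfeaacghf  f
    9  ehfeaacghfed$bgd  d
   10  feaacghfed$bgdeh  h
   11  fed$bgdehfeaacgh  h
   12  gdehfeaacghfed$b  b
   13  ghfed$bgdehfeaac  c
   14  hfeaacghfed$bgde  e
   15  hfed$bgdehfeaacg  g

dea$aegffdhhbceg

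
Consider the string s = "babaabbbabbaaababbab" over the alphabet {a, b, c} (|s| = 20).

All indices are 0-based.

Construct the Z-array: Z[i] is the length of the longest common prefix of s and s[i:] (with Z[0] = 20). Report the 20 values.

[20, 0, 2, 0, 0, 1, 1, 3, 0, 1, 2, 0, 0, 0, 3, 0, 1, 3, 0, 1]

Z[0]=20
i=1: i≥r, start 0; Z[1]=0
i=2: i≥r, start 0; Z[2]=2 grow→box=[2,4)
i=3: min(r-i=1, Z[1]=0)=0; Z[3]=0
i=4: i≥r, start 0; Z[4]=0
i=5: i≥r, start 0; Z[5]=1 grow→box=[5,6)
i=6: i≥r, start 0; Z[6]=1 grow→box=[6,7)
i=7: i≥r, start 0; Z[7]=3 grow→box=[7,10)
i=8: min(r-i=2, Z[1]=0)=0; Z[8]=0
i=9: min(r-i=1, Z[2]=2)=1; Z[9]=1
i=10: i≥r, start 0; Z[10]=2 grow→box=[10,12)
i=11: min(r-i=1, Z[1]=0)=0; Z[11]=0
i=12: i≥r, start 0; Z[12]=0
i=13: i≥r, start 0; Z[13]=0
i=14: i≥r, start 0; Z[14]=3 grow→box=[14,17)
i=15: min(r-i=2, Z[1]=0)=0; Z[15]=0
i=16: min(r-i=1, Z[2]=2)=1; Z[16]=1
i=17: i≥r, start 0; Z[17]=3 grow→box=[17,20)
i=18: min(r-i=2, Z[1]=0)=0; Z[18]=0
i=19: min(r-i=1, Z[2]=2)=1; Z[19]=1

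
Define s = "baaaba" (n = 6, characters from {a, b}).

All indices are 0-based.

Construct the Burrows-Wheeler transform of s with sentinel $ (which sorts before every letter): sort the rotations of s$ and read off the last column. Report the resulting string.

rank  rotation last
    0  $baaaba  a
    1  a$baaab  b
    2  aaaba$b  b
    3  aaba$ba  a
    4  aba$baa  a
    5  ba$baaa  a
    6  baaaba$  $

abbaaa$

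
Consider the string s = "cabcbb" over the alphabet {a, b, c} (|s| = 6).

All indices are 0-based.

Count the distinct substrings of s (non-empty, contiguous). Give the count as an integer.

18

rank→(start, suffix):
  0 → (1, 'abcbb')
  1 → (5, 'b')
  2 → (4, 'bb')
  3 → (2, 'bcbb')
  4 → (0, 'cabcbb')
  5 → (3, 'cbb')

SA = [1, 5, 4, 2, 0, 3]
[i] adj suffixes → lcp
  [1] 1/5 → 0 ('')
  [2] 5/4 → 1 ('b')
  [3] 4/2 → 1 ('b')
  [4] 2/0 → 0 ('')
  [5] 0/3 → 1 ('c')

n(n+1)/2 = 6·7/2 = 21
Σ LCP = 0 + 0 + 1 + 1 + 0 + 1 = 3
distinct = 21 − 3 = 18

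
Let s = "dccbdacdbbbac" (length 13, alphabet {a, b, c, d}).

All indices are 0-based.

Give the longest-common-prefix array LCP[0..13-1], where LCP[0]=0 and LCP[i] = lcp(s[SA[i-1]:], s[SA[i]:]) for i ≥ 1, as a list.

rank→(start, suffix):
  0 → (11, 'ac')
  1 → (5, 'acdbbbac')
  2 → (10, 'bac')
  3 → (9, 'bbac')
  4 → (8, 'bbbac')
  5 → (3, 'bdacdbbbac')
  6 → (12, 'c')
  7 → (2, 'cbdacdbbbac')
  8 → (1, 'ccbdacdbbbac')
  9 → (6, 'cdbbbac')
  10 → (4, 'dacdbbbac')
  11 → (7, 'dbbbac')
  12 → (0, 'dccbdacdbbbac')

SA = [11, 5, 10, 9, 8, 3, 12, 2, 1, 6, 4, 7, 0]
i: (SA[i-1],SA[i]) lcp shared
  1: (11,5) 2 'ac'
  2: (5,10) 0 ''
  3: (10,9) 1 'b'
  4: (9,8) 2 'bb'
  5: (8,3) 1 'b'
  6: (3,12) 0 ''
  7: (12,2) 1 'c'
  8: (2,1) 1 'c'
  9: (1,6) 1 'c'
  10: (6,4) 0 ''
  11: (4,7) 1 'd'
  12: (7,0) 1 'd'

[0, 2, 0, 1, 2, 1, 0, 1, 1, 1, 0, 1, 1]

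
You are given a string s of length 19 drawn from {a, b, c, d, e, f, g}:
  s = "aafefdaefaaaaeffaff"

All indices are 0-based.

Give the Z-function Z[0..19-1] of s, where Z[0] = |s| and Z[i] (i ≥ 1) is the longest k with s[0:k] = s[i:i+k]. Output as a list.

Z[0]=19
i=1: outside box; Z[1]=1 grow→box=[1,2)
i=2: outside box; Z[2]=0
i=3: outside box; Z[3]=0
i=4: outside box; Z[4]=0
i=5: outside box; Z[5]=0
i=6: outside box; Z[6]=1 grow→box=[6,7)
i=7: outside box; Z[7]=0
i=8: outside box; Z[8]=0
i=9: outside box; Z[9]=2 grow→box=[9,11)
i=10: min(r-i=1, Z[1]=1)=1; Z[10]=2 grow→box=[10,12)
i=11: min(r-i=1, Z[1]=1)=1; Z[11]=2 grow→box=[11,13)
i=12: min(r-i=1, Z[1]=1)=1; Z[12]=1
i=13: outside box; Z[13]=0
i=14: outside box; Z[14]=0
i=15: outside box; Z[15]=0
i=16: outside box; Z[16]=1 grow→box=[16,17)
i=17: outside box; Z[17]=0
i=18: outside box; Z[18]=0

[19, 1, 0, 0, 0, 0, 1, 0, 0, 2, 2, 2, 1, 0, 0, 0, 1, 0, 0]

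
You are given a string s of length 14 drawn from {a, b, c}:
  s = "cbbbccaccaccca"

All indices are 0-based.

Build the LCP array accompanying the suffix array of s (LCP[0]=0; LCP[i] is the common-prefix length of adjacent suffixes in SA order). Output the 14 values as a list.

[0, 1, 3, 0, 2, 1, 0, 2, 4, 1, 1, 3, 5, 2]

rank | idx | suffix
   0 |  13 | a
   1 |   6 | accaccca
   2 |   9 | accca
   3 |   1 | bbbccaccaccca
   4 |   2 | bbccaccaccca
   5 |   3 | bccaccaccca
   6 |  12 | ca
   7 |   5 | caccaccca
   8 |   8 | caccca
   9 |   0 | cbbbccaccaccca
  10 |  11 | cca
  11 |   4 | ccaccaccca
  12 |   7 | ccaccca
  13 |  10 | ccca

SA = [13, 6, 9, 1, 2, 3, 12, 5, 8, 0, 11, 4, 7, 10]
[i] adj suffixes → lcp
  [1] 13/6 → 1 ('a')
  [2] 6/9 → 3 ('acc')
  [3] 9/1 → 0 ('')
  [4] 1/2 → 2 ('bb')
  [5] 2/3 → 1 ('b')
  [6] 3/12 → 0 ('')
  [7] 12/5 → 2 ('ca')
  [8] 5/8 → 4 ('cacc')
  [9] 8/0 → 1 ('c')
  [10] 0/11 → 1 ('c')
  [11] 11/4 → 3 ('cca')
  [12] 4/7 → 5 ('ccacc')
  [13] 7/10 → 2 ('cc')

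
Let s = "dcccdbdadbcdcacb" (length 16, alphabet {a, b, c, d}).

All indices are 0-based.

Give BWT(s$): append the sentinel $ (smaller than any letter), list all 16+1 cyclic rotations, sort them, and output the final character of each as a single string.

bcdcdddadccbbacc$

rank  rotation           last
    0  $dcccdbdadbcdcacb  b
    1  acb$dcccdbdadbcdc  c
    2  adbcdcacb$dcccdbd  d
    3  b$dcccdbdadbcdcac  c
    4  bcdcacb$dcccdbdad  d
    5  bdadbcdcacb$dcccd  d
    6  cacb$dcccdbdadbcd  d
    7  cb$dcccdbdadbcdca  a
    8  cccdbdadbcdcacb$d  d
    9  ccdbdadbcdcacb$dc  c
   10  cdbdadbcdcacb$dcc  c
   11  cdcacb$dcccdbdadb  b
   12  dadbcdcacb$dcccdb  b
   13  dbcdcacb$dcccdbda  a
   14  dbdadbcdcacb$dccc  c
   15  dcacb$dcccdbdadbc  c
   16  dcccdbdadbcdcacb$  $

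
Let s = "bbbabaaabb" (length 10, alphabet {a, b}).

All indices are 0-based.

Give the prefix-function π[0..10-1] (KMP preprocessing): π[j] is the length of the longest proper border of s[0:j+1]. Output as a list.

π[0] = 0
j=1 s[j]='b': π[1]=1 (border 'b')
j=2 s[j]='b': π[2]=2 (border 'bb')
j=3 s[j]='a': k: 2→1→0; π[3]=0 (border '')
j=4 s[j]='b': π[4]=1 (border 'b')
j=5 s[j]='a': k: 1→0; π[5]=0 (border '')
j=6 s[j]='a': π[6]=0 (border '')
j=7 s[j]='a': π[7]=0 (border '')
j=8 s[j]='b': π[8]=1 (border 'b')
j=9 s[j]='b': π[9]=2 (border 'bb')

[0, 1, 2, 0, 1, 0, 0, 0, 1, 2]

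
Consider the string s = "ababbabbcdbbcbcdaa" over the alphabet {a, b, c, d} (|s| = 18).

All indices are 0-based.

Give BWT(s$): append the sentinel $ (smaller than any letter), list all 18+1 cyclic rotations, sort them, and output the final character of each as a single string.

aad$bbabadabcbbbbcc

rank  rotation             last
    0  $ababbabbcdbbcbcdaa  a
    1  a$ababbabbcdbbcbcda  a
    2  aa$ababbabbcdbbcbcd  d
    3  ababbabbcdbbcbcdaa$  $
    4  abbabbcdbbcbcdaa$ab  b
    5  abbcdbbcbcdaa$ababb  b
    6  babbabbcdbbcbcdaa$a  a
    7  babbcdbbcbcdaa$abab  b
    8  bbabbcdbbcbcdaa$aba  a
    9  bbcbcdaa$ababbabbcd  d
   10  bbcdbbcbcdaa$ababba  a
   11  bcbcdaa$ababbabbcdb  b
   12  bcdaa$ababbabbcdbbc  c
   13  bcdbbcbcdaa$ababbab  b
   14  cbcdaa$ababbabbcdbb  b
   15  cdaa$ababbabbcdbbcb  b
   16  cdbbcbcdaa$ababbabb  b
   17  daa$ababbabbcdbbcbc  c
   18  dbbcbcdaa$ababbabbc  c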